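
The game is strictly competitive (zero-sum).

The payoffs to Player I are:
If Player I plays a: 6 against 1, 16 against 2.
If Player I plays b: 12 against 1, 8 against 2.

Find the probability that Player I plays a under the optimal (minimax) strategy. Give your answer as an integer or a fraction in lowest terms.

2/7

Row minima are 6 and 8, so Player I's maximin is 8; column maxima are 12 and 16, so Player II's minimax is 12. These differ, so the equilibrium is in mixed strategies.
Let Player I play a with probability p. Player II is indifferent when 6p + 12(1−p) = 16p + 8(1−p), giving p = 2/7.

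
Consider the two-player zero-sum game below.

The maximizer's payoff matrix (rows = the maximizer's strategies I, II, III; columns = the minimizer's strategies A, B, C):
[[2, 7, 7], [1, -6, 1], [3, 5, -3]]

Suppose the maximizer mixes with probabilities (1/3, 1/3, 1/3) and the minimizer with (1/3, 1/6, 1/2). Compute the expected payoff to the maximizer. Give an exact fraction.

11/6

Against (1/3, 1/6, 1/2), each row's expected payoff is I: 16/3; II: -1/6; III: 1/3.
Taking the (1/3, 1/3, 1/3)-weighted average: (1/3)·(16/3) + (1/3)·(-1/6) + (1/3)·(1/3) = 11/6.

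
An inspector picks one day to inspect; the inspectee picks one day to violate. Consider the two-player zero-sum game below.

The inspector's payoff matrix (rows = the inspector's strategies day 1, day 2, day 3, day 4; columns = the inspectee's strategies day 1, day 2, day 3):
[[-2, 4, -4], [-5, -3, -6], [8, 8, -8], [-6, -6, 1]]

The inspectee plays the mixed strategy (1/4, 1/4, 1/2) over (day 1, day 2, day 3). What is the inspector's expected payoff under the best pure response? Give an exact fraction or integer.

0

day 1: (-2)·(1/4) + (4)·(1/4) + (-4)·(1/2) = -3/2.
day 2: (-5)·(1/4) + (-3)·(1/4) + (-6)·(1/2) = -5.
day 3: (8)·(1/4) + (8)·(1/4) + (-8)·(1/2) = 0.
day 4: (-6)·(1/4) + (-6)·(1/4) + (1)·(1/2) = -5/2.
The best pure response is day 3 with expected payoff 0.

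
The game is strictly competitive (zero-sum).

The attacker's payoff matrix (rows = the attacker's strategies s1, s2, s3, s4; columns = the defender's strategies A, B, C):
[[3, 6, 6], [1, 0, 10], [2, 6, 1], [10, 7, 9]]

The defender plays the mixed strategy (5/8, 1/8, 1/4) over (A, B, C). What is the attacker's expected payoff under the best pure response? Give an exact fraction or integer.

75/8

s1: (3)·(5/8) + (6)·(1/8) + (6)·(1/4) = 33/8.
s2: (1)·(5/8) + (0)·(1/8) + (10)·(1/4) = 25/8.
s3: (2)·(5/8) + (6)·(1/8) + (1)·(1/4) = 9/4.
s4: (10)·(5/8) + (7)·(1/8) + (9)·(1/4) = 75/8.
The best pure response is s4 with expected payoff 75/8.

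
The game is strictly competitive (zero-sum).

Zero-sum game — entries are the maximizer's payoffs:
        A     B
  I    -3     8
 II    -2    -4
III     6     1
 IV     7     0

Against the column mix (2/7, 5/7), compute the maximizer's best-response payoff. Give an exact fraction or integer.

34/7

I: (-3)·(2/7) + (8)·(5/7) = 34/7.
II: (-2)·(2/7) + (-4)·(5/7) = -24/7.
III: (6)·(2/7) + (1)·(5/7) = 17/7.
IV: (7)·(2/7) + (0)·(5/7) = 2.
The best pure response is I with expected payoff 34/7.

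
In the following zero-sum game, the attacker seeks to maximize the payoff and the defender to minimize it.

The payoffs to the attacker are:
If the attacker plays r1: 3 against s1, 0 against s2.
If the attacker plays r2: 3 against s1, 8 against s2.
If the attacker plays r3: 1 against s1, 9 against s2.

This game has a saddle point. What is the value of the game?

Row minima: 0, 3, 1 → the attacker's maximin is 3.
Column maxima: 3, 9 → the defender's minimax is 3.
They coincide at (r2, s1), so the value is 3.

3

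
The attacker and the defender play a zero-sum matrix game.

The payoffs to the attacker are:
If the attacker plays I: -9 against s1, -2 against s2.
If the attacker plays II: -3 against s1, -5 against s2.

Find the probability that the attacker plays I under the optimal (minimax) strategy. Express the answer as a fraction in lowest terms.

2/9

Row minima are -9 and -5, so the attacker's maximin is -5; column maxima are -3 and -2, so the defender's minimax is -3. These differ, so the equilibrium is in mixed strategies.
Let the attacker play I with probability p. The defender is indifferent when −9p − 3(1−p) = −2p − 5(1−p), giving p = 2/9.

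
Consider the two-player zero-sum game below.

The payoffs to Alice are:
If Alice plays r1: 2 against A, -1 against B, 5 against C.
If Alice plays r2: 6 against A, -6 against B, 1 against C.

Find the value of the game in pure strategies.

-1

Row minima: -1, -6 → Alice's maximin is -1.
Column maxima: 6, -1, 5 → Bob's minimax is -1.
They coincide at (r1, B), so the value is -1.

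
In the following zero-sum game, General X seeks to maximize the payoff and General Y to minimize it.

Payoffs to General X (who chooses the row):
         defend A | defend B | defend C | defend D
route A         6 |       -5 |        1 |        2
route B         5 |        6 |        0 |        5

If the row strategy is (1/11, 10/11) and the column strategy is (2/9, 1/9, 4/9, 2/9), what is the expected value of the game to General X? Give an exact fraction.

Against (2/9, 1/9, 4/9, 2/9), each row's expected payoff is route A: 5/3; route B: 26/9.
Taking the (1/11, 10/11)-weighted average: (1/11)·(5/3) + (10/11)·(26/9) = 25/9.

25/9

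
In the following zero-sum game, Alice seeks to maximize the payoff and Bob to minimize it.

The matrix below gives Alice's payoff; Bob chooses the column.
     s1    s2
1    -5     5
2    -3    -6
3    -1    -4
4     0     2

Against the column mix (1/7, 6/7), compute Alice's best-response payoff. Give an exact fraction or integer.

1: (-5)·(1/7) + (5)·(6/7) = 25/7.
2: (-3)·(1/7) + (-6)·(6/7) = -39/7.
3: (-1)·(1/7) + (-4)·(6/7) = -25/7.
4: (0)·(1/7) + (2)·(6/7) = 12/7.
The best pure response is 1 with expected payoff 25/7.

25/7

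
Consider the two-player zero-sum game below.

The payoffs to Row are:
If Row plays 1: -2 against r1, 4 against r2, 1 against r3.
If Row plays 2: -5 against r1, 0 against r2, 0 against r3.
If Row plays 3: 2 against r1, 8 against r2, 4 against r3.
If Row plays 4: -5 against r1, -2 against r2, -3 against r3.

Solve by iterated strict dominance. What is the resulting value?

2

Column r2 is strictly dominated by r1 for Column (-2<4, -5<0, 2<8, -5<-2); eliminate r2.
Column r3 is strictly dominated by r1 for Column (-2<1, -5<0, 2<4, -5<-3); eliminate r3.
Row 2 is strictly dominated by row 1 (-2>-5); eliminate 2.
Row 4 is strictly dominated by row 1 (-2>-5); eliminate 4.
Row 1 is strictly dominated by row 3 (2>-2); eliminate 1.
Only (3, r1) remains, with payoff 2.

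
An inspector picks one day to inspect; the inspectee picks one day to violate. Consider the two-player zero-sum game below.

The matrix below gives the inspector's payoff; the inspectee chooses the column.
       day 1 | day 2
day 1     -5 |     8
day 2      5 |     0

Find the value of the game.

Row minima are -5 and 0, so the inspector's maximin is 0; column maxima are 5 and 8, so the inspectee's minimax is 5. These differ, so the equilibrium is in mixed strategies.
Let the inspector play day 1 with probability p. The inspectee is indifferent when −5p + 5(1−p) = 8p, giving p = 5/18.
Let the inspectee play day 1 with probability q. The inspector is indifferent when −5q + 8(1−q) = 5q, giving q = 4/9.
The value is -5·(4/9) + (8)·(5/9) = 20/9.

20/9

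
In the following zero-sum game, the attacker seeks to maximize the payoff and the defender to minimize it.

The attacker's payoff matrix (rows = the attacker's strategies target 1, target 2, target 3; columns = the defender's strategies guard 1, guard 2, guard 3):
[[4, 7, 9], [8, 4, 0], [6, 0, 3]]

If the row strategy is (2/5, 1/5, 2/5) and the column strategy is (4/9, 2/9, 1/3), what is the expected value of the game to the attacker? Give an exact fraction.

Against (4/9, 2/9, 1/3), each row's expected payoff is target 1: 19/3; target 2: 40/9; target 3: 11/3.
Taking the (2/5, 1/5, 2/5)-weighted average: (2/5)·(19/3) + (1/5)·(40/9) + (2/5)·(11/3) = 44/9.

44/9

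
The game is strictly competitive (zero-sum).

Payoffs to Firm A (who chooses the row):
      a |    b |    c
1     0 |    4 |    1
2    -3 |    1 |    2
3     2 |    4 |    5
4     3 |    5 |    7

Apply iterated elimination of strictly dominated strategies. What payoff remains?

Row 3 is strictly dominated by row 4 (3>2, 5>4, 7>5); eliminate 3.
Column c is strictly dominated by a for Firm B (0<1, -3<2, 3<7); eliminate c.
Column b is strictly dominated by a for Firm B (0<4, -3<1, 3<5); eliminate b.
Row 2 is strictly dominated by row 1 (0>-3); eliminate 2.
Row 1 is strictly dominated by row 4 (3>0); eliminate 1.
Only (4, a) remains, with payoff 3.

3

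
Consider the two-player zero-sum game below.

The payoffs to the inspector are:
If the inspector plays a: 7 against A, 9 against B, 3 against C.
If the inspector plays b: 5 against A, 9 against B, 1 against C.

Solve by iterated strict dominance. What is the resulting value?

3

Column B is strictly dominated by A for the inspectee (7<9, 5<9); eliminate B.
Column A is strictly dominated by C for the inspectee (3<7, 1<5); eliminate A.
Row b is strictly dominated by row a (3>1); eliminate b.
Only (a, C) remains, with payoff 3.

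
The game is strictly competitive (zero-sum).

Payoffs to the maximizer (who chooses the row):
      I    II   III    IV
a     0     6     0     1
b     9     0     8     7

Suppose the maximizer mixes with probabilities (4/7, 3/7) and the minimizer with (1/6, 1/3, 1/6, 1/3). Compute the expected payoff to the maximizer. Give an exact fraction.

Against (1/6, 1/3, 1/6, 1/3), each row's expected payoff is a: 7/3; b: 31/6.
Taking the (4/7, 3/7)-weighted average: (4/7)·(7/3) + (3/7)·(31/6) = 149/42.

149/42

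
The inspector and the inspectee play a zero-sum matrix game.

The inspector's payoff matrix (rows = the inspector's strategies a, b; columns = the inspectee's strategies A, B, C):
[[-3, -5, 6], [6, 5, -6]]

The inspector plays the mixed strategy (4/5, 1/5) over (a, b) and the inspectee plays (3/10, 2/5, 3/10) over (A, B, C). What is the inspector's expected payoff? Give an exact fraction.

Against (3/10, 2/5, 3/10), each row's expected payoff is a: -11/10; b: 2.
Taking the (4/5, 1/5)-weighted average: (4/5)·(-11/10) + (1/5)·(2) = -12/25.

-12/25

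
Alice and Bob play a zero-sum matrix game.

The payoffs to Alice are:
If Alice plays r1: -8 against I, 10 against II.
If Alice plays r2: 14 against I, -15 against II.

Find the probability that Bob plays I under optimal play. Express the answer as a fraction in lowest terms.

25/47

Row minima are -8 and -15, so Alice's maximin is -8; column maxima are 14 and 10, so Bob's minimax is 10. These differ, so the equilibrium is in mixed strategies.
Let Bob play I with probability q. Alice is indifferent when −8q + 10(1−q) = 14q − 15(1−q), giving q = 25/47.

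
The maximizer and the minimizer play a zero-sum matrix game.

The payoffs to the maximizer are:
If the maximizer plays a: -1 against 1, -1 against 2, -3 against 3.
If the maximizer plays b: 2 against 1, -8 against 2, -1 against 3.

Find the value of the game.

-23/9

Column 1 is strictly dominated by 3 for the minimizer (it gives the maximizer more in every row).
The remaining 2×2 game on (a, b) × (2, 3) has no saddle point. Let the maximizer play a with probability p; indifference gives −p − 8(1−p) = −3p − (1−p), so p = 7/9.
Similarly the minimizer's optimal q on 2 is 2/9, and the value is -1·(2/9) + (-3)·(7/9) = -23/9.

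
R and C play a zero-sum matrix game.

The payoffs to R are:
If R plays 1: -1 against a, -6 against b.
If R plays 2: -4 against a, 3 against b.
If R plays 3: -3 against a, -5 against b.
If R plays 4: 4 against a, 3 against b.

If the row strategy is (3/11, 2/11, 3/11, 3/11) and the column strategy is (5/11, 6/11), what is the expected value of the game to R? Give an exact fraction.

-148/121

Against (5/11, 6/11), each row's expected payoff is 1: -41/11; 2: -2/11; 3: -45/11; 4: 38/11.
Taking the (3/11, 2/11, 3/11, 3/11)-weighted average: (3/11)·(-41/11) + (2/11)·(-2/11) + (3/11)·(-45/11) + (3/11)·(38/11) = -148/121.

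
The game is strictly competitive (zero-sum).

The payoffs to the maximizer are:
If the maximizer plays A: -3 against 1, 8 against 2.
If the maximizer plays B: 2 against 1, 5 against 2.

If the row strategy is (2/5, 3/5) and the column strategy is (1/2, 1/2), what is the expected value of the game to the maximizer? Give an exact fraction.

31/10

Against (1/2, 1/2), each row's expected payoff is A: 5/2; B: 7/2.
Taking the (2/5, 3/5)-weighted average: (2/5)·(5/2) + (3/5)·(7/2) = 31/10.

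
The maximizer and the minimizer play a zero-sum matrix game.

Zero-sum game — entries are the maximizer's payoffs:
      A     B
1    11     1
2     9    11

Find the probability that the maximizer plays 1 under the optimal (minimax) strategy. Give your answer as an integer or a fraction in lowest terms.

Row minima are 1 and 9, so the maximizer's maximin is 9; column maxima are 11 and 11, so the minimizer's minimax is 11. These differ, so the equilibrium is in mixed strategies.
Let the maximizer play 1 with probability p. The minimizer is indifferent when 11p + 9(1−p) = p + 11(1−p), giving p = 1/6.

1/6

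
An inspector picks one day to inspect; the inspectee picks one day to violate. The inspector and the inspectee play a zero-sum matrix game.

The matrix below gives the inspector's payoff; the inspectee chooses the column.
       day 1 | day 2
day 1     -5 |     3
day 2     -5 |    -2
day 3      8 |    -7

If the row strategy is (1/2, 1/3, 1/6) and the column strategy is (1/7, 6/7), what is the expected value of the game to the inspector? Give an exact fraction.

-29/42

Against (1/7, 6/7), each row's expected payoff is day 1: 13/7; day 2: -17/7; day 3: -34/7.
Taking the (1/2, 1/3, 1/6)-weighted average: (1/2)·(13/7) + (1/3)·(-17/7) + (1/6)·(-34/7) = -29/42.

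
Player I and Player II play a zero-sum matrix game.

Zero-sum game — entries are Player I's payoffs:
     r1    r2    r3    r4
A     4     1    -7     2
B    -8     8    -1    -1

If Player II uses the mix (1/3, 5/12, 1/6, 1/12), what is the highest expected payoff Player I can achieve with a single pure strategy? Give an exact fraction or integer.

A: (4)·(1/3) + (1)·(5/12) + (-7)·(1/6) + (2)·(1/12) = 3/4.
B: (-8)·(1/3) + (8)·(5/12) + (-1)·(1/6) + (-1)·(1/12) = 5/12.
The best pure response is A with expected payoff 3/4.

3/4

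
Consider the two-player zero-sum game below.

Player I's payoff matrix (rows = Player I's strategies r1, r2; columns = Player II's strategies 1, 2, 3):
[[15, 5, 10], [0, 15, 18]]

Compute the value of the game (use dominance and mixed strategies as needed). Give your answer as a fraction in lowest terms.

Column 3 is strictly dominated by 2 for Player II (it gives Player I more in every row).
The remaining 2×2 game on (r1, r2) × (1, 2) has no saddle point. Let Player I play r1 with probability p; indifference gives 15p = 5p + 15(1−p), so p = 3/5.
Similarly Player II's optimal q on 1 is 2/5, and the value is 15·(2/5) + (5)·(3/5) = 9.

9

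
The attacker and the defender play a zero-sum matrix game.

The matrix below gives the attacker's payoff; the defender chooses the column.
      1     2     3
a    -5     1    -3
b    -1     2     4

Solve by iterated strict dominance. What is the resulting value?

Column 2 is strictly dominated by 1 for the defender (-5<1, -1<2); eliminate 2.
Row a is strictly dominated by row b (-1>-5, 4>-3); eliminate a.
Column 3 is strictly dominated by 1 for the defender (-1<4); eliminate 3.
Only (b, 1) remains, with payoff -1.

-1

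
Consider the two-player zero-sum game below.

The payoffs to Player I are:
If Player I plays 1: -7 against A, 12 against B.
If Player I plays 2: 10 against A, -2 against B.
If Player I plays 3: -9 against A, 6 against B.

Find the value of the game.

Row 3 is strictly dominated by row 1, so Player I never plays it.
The remaining 2×2 game on (1, 2) × (A, B) has no saddle point. Let Player I play 1 with probability p; indifference gives −7p + 10(1−p) = 12p − 2(1−p), so p = 12/31.
Similarly Player II's optimal q on A is 14/31, and the value is -7·(14/31) + (12)·(17/31) = 106/31.

106/31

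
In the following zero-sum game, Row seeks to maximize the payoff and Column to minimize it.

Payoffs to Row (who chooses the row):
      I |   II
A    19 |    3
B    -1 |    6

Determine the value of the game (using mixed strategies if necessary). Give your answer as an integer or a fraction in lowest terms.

117/23

Row minima are 3 and -1, so Row's maximin is 3; column maxima are 19 and 6, so Column's minimax is 6. These differ, so the equilibrium is in mixed strategies.
Let Row play A with probability p. Column is indifferent when 19p − (1−p) = 3p + 6(1−p), giving p = 7/23.
Let Column play I with probability q. Row is indifferent when 19q + 3(1−q) = −q + 6(1−q), giving q = 3/23.
The value is 19·(3/23) + (3)·(20/23) = 117/23.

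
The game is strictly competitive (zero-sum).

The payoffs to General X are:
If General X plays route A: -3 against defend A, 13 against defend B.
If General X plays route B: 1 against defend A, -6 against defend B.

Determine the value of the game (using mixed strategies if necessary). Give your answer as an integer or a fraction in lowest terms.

Row minima are -3 and -6, so General X's maximin is -3; column maxima are 1 and 13, so General Y's minimax is 1. These differ, so the equilibrium is in mixed strategies.
Let General X play route A with probability p. General Y is indifferent when −3p + (1−p) = 13p − 6(1−p), giving p = 7/23.
Let General Y play defend A with probability q. General X is indifferent when −3q + 13(1−q) = q − 6(1−q), giving q = 19/23.
The value is -3·(19/23) + (13)·(4/23) = -5/23.

-5/23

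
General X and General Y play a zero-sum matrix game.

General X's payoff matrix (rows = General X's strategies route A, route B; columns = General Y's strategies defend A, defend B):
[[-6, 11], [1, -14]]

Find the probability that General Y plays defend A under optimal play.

Row minima are -6 and -14, so General X's maximin is -6; column maxima are 1 and 11, so General Y's minimax is 1. These differ, so the equilibrium is in mixed strategies.
Let General Y play defend A with probability q. General X is indifferent when −6q + 11(1−q) = q − 14(1−q), giving q = 25/32.

25/32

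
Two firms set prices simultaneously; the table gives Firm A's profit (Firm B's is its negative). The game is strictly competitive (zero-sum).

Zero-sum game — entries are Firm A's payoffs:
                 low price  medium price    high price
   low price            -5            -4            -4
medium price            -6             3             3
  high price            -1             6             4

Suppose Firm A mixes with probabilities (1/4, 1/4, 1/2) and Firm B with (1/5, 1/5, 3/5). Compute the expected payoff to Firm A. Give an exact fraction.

Against (1/5, 1/5, 3/5), each row's expected payoff is low price: -21/5; medium price: 6/5; high price: 17/5.
Taking the (1/4, 1/4, 1/2)-weighted average: (1/4)·(-21/5) + (1/4)·(6/5) + (1/2)·(17/5) = 19/20.

19/20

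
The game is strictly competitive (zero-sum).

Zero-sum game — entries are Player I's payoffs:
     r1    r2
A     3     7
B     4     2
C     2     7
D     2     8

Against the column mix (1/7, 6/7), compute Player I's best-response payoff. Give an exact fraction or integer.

A: (3)·(1/7) + (7)·(6/7) = 45/7.
B: (4)·(1/7) + (2)·(6/7) = 16/7.
C: (2)·(1/7) + (7)·(6/7) = 44/7.
D: (2)·(1/7) + (8)·(6/7) = 50/7.
The best pure response is D with expected payoff 50/7.

50/7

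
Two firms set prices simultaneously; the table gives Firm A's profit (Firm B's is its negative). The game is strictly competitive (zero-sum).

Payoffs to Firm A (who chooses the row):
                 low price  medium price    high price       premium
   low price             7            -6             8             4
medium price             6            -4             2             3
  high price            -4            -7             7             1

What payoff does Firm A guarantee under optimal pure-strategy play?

Row minima: -6, -4, -7 → Firm A's maximin is -4.
Column maxima: 7, -4, 8, 4 → Firm B's minimax is -4.
They coincide at (medium price, medium price), so the value is -4.

-4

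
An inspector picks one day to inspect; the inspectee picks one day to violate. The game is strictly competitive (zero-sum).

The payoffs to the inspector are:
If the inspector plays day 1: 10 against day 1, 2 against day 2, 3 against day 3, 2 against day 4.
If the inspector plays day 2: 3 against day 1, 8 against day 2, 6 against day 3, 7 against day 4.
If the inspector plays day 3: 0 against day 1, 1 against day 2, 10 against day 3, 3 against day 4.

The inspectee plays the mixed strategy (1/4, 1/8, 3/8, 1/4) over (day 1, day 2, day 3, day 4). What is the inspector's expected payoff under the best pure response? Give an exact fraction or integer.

day 1: (10)·(1/4) + (2)·(1/8) + (3)·(3/8) + (2)·(1/4) = 35/8.
day 2: (3)·(1/4) + (8)·(1/8) + (6)·(3/8) + (7)·(1/4) = 23/4.
day 3: (0)·(1/4) + (1)·(1/8) + (10)·(3/8) + (3)·(1/4) = 37/8.
The best pure response is day 2 with expected payoff 23/4.

23/4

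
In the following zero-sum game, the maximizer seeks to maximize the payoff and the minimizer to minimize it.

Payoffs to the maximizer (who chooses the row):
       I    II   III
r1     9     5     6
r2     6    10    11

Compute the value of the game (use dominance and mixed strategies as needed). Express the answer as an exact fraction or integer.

15/2

Column III is strictly dominated by II for the minimizer (it gives the maximizer more in every row).
The remaining 2×2 game on (r1, r2) × (I, II) has no saddle point. Let the maximizer play r1 with probability p; indifference gives 9p + 6(1−p) = 5p + 10(1−p), so p = 1/2.
Similarly the minimizer's optimal q on I is 5/8, and the value is 9·(5/8) + (5)·(3/8) = 15/2.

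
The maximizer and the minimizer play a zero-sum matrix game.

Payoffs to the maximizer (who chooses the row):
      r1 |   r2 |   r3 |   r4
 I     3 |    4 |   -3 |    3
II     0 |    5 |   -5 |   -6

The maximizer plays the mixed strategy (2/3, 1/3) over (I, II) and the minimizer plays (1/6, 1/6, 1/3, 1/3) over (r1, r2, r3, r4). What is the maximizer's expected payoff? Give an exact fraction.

Against (1/6, 1/6, 1/3, 1/3), each row's expected payoff is I: 7/6; II: -17/6.
Taking the (2/3, 1/3)-weighted average: (2/3)·(7/6) + (1/3)·(-17/6) = -1/6.

-1/6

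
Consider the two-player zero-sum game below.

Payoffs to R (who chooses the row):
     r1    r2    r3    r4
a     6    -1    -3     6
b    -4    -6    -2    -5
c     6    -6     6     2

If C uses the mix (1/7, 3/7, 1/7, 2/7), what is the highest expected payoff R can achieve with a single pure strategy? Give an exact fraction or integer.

12/7

a: (6)·(1/7) + (-1)·(3/7) + (-3)·(1/7) + (6)·(2/7) = 12/7.
b: (-4)·(1/7) + (-6)·(3/7) + (-2)·(1/7) + (-5)·(2/7) = -34/7.
c: (6)·(1/7) + (-6)·(3/7) + (6)·(1/7) + (2)·(2/7) = -2/7.
The best pure response is a with expected payoff 12/7.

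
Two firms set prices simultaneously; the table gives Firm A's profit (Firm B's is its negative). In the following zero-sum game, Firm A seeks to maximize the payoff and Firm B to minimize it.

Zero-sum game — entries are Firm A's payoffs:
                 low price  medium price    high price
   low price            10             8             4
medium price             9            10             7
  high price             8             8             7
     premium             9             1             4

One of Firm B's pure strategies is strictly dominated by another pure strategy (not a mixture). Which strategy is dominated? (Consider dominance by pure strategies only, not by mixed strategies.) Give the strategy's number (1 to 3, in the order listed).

Firm B prefers columns that give Firm A less. Compare low price with high price: 4 < 10, 7 < 9, 7 < 8, 4 < 9.
So high price strictly dominates low price for Firm B; low price is strictly dominated.

1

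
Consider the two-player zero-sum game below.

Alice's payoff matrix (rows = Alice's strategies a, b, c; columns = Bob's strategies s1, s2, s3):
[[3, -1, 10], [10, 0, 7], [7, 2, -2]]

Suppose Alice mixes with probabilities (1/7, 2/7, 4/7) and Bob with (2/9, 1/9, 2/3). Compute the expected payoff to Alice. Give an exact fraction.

Against (2/9, 1/9, 2/3), each row's expected payoff is a: 65/9; b: 62/9; c: 4/9.
Taking the (1/7, 2/7, 4/7)-weighted average: (1/7)·(65/9) + (2/7)·(62/9) + (4/7)·(4/9) = 205/63.

205/63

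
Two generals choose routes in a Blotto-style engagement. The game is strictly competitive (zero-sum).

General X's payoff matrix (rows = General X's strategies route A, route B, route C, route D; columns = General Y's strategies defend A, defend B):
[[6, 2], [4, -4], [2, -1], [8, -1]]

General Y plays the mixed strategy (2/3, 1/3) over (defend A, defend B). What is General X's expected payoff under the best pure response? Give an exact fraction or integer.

route A: (6)·(2/3) + (2)·(1/3) = 14/3.
route B: (4)·(2/3) + (-4)·(1/3) = 4/3.
route C: (2)·(2/3) + (-1)·(1/3) = 1.
route D: (8)·(2/3) + (-1)·(1/3) = 5.
The best pure response is route D with expected payoff 5.

5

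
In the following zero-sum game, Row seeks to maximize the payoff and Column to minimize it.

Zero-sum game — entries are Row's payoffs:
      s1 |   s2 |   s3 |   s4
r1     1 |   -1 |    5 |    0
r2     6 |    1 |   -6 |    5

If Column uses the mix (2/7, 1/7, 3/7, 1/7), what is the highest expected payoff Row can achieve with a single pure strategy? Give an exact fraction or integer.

16/7

r1: (1)·(2/7) + (-1)·(1/7) + (5)·(3/7) + (0)·(1/7) = 16/7.
r2: (6)·(2/7) + (1)·(1/7) + (-6)·(3/7) + (5)·(1/7) = 0.
The best pure response is r1 with expected payoff 16/7.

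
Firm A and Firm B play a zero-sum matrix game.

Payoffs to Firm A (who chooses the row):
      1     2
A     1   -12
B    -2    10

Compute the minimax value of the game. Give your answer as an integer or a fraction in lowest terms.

-14/25

Row minima are -12 and -2, so Firm A's maximin is -2; column maxima are 1 and 10, so Firm B's minimax is 1. These differ, so the equilibrium is in mixed strategies.
Let Firm A play A with probability p. Firm B is indifferent when p − 2(1−p) = −12p + 10(1−p), giving p = 12/25.
Let Firm B play 1 with probability q. Firm A is indifferent when q − 12(1−q) = −2q + 10(1−q), giving q = 22/25.
The value is 1·(22/25) + (-12)·(3/25) = -14/25.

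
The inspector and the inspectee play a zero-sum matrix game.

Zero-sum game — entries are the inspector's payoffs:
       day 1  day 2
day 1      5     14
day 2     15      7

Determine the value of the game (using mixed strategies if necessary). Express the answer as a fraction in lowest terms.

175/17

Row minima are 5 and 7, so the inspector's maximin is 7; column maxima are 15 and 14, so the inspectee's minimax is 14. These differ, so the equilibrium is in mixed strategies.
Let the inspector play day 1 with probability p. The inspectee is indifferent when 5p + 15(1−p) = 14p + 7(1−p), giving p = 8/17.
Let the inspectee play day 1 with probability q. The inspector is indifferent when 5q + 14(1−q) = 15q + 7(1−q), giving q = 7/17.
The value is 5·(7/17) + (14)·(10/17) = 175/17.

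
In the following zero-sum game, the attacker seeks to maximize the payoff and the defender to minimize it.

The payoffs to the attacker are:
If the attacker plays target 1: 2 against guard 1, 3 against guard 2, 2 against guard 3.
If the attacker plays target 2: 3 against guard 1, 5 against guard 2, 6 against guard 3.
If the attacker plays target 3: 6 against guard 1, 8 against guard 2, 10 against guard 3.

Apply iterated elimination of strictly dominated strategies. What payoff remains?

6

Column guard 2 is strictly dominated by guard 1 for the defender (2<3, 3<5, 6<8); eliminate guard 2.
Row target 1 is strictly dominated by row target 2 (3>2, 6>2); eliminate target 1.
Row target 2 is strictly dominated by row target 3 (6>3, 10>6); eliminate target 2.
Column guard 3 is strictly dominated by guard 1 for the defender (6<10); eliminate guard 3.
Only (target 3, guard 1) remains, with payoff 6.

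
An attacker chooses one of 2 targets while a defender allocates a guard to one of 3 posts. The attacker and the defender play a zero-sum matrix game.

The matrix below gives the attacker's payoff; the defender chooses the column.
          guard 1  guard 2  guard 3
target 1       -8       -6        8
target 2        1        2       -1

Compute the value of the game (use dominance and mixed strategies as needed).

Column guard 2 is strictly dominated by guard 1 for the defender (it gives the attacker more in every row).
The remaining 2×2 game on (target 1, target 2) × (guard 1, guard 3) has no saddle point. Let the attacker play target 1 with probability p; indifference gives −8p + (1−p) = 8p − (1−p), so p = 1/9.
Similarly the defender's optimal q on guard 1 is 1/2, and the value is -8·(1/2) + (8)·(1/2) = 0.

0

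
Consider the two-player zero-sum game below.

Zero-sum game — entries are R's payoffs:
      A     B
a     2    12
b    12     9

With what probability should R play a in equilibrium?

3/13

Row minima are 2 and 9, so R's maximin is 9; column maxima are 12 and 12, so C's minimax is 12. These differ, so the equilibrium is in mixed strategies.
Let R play a with probability p. C is indifferent when 2p + 12(1−p) = 12p + 9(1−p), giving p = 3/13.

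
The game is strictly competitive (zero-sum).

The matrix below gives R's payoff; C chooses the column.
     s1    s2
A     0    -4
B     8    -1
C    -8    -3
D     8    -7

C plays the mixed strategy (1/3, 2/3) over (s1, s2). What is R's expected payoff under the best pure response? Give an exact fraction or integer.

A: (0)·(1/3) + (-4)·(2/3) = -8/3.
B: (8)·(1/3) + (-1)·(2/3) = 2.
C: (-8)·(1/3) + (-3)·(2/3) = -14/3.
D: (8)·(1/3) + (-7)·(2/3) = -2.
The best pure response is B with expected payoff 2.

2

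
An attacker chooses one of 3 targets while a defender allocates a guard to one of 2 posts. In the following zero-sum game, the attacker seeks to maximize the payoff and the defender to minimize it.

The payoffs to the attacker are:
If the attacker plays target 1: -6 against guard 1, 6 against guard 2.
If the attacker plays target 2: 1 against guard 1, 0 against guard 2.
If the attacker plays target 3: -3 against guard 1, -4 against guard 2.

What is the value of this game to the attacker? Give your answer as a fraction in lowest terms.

6/13

Row target 3 is strictly dominated by row target 2, so the attacker never plays it.
The remaining 2×2 game on (target 1, target 2) × (guard 1, guard 2) has no saddle point. Let the attacker play target 1 with probability p; indifference gives −6p + (1−p) = 6p, so p = 1/13.
Similarly the defender's optimal q on guard 1 is 6/13, and the value is -6·(6/13) + (6)·(7/13) = 6/13.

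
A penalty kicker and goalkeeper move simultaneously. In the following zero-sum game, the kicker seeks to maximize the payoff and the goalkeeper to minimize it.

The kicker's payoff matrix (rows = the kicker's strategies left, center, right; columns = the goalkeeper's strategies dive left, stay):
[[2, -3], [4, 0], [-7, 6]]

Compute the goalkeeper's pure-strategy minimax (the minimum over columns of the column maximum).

4

The worst case (largest entry) in each column is dive left: 4, stay: 6.
The best (smallest) of these is 4.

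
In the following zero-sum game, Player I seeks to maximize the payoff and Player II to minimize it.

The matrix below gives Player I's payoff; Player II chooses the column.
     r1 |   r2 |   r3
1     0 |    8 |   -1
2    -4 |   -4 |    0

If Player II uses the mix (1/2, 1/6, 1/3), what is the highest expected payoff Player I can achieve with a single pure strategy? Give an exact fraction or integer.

1: (0)·(1/2) + (8)·(1/6) + (-1)·(1/3) = 1.
2: (-4)·(1/2) + (-4)·(1/6) + (0)·(1/3) = -8/3.
The best pure response is 1 with expected payoff 1.

1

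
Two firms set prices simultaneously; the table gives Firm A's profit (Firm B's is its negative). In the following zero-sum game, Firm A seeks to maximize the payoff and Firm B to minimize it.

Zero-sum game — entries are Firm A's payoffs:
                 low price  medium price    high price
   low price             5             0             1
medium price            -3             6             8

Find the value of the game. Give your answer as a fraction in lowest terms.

15/7

Column high price is strictly dominated by medium price for Firm B (it gives Firm A more in every row).
The remaining 2×2 game on (low price, medium price) × (low price, medium price) has no saddle point. Let Firm A play low price with probability p; indifference gives 5p − 3(1−p) = 6(1−p), so p = 9/14.
Similarly Firm B's optimal q on low price is 3/7, and the value is 5·(3/7) + (0)·(4/7) = 15/7.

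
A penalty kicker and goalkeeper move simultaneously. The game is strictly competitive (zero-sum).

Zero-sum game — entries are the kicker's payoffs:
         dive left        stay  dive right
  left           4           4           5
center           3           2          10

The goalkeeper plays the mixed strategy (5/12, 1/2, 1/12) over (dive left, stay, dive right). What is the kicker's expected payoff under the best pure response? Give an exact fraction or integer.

49/12

left: (4)·(5/12) + (4)·(1/2) + (5)·(1/12) = 49/12.
center: (3)·(5/12) + (2)·(1/2) + (10)·(1/12) = 37/12.
The best pure response is left with expected payoff 49/12.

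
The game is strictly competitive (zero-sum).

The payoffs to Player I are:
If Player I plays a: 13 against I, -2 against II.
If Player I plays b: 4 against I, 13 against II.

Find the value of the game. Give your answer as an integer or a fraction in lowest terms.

59/8

Row minima are -2 and 4, so Player I's maximin is 4; column maxima are 13 and 13, so Player II's minimax is 13. These differ, so the equilibrium is in mixed strategies.
Let Player I play a with probability p. Player II is indifferent when 13p + 4(1−p) = −2p + 13(1−p), giving p = 3/8.
Let Player II play I with probability q. Player I is indifferent when 13q − 2(1−q) = 4q + 13(1−q), giving q = 5/8.
The value is 13·(5/8) + (-2)·(3/8) = 59/8.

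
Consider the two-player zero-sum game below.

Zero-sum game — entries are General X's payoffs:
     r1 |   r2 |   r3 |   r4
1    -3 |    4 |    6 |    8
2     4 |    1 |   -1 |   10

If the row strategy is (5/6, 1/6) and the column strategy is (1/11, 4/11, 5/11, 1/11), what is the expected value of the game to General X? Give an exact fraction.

134/33

Against (1/11, 4/11, 5/11, 1/11), each row's expected payoff is 1: 51/11; 2: 13/11.
Taking the (5/6, 1/6)-weighted average: (5/6)·(51/11) + (1/6)·(13/11) = 134/33.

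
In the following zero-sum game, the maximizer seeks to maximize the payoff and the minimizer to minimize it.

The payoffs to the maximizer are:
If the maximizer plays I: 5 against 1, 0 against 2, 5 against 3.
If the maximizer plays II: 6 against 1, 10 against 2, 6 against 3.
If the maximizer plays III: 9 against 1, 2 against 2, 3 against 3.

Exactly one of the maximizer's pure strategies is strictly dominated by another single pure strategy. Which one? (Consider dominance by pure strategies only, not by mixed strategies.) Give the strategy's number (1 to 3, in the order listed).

1

Compare I with II: 6 > 5, 10 > 0, 6 > 5.
So II strictly dominates I for the maximizer; I is strictly dominated.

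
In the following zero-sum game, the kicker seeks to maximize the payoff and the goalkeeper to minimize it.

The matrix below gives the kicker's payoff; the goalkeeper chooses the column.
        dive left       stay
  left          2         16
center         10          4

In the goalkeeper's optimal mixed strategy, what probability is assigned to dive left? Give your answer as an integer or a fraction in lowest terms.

3/5

Row minima are 2 and 4, so the kicker's maximin is 4; column maxima are 10 and 16, so the goalkeeper's minimax is 10. These differ, so the equilibrium is in mixed strategies.
Let the goalkeeper play dive left with probability q. The kicker is indifferent when 2q + 16(1−q) = 10q + 4(1−q), giving q = 3/5.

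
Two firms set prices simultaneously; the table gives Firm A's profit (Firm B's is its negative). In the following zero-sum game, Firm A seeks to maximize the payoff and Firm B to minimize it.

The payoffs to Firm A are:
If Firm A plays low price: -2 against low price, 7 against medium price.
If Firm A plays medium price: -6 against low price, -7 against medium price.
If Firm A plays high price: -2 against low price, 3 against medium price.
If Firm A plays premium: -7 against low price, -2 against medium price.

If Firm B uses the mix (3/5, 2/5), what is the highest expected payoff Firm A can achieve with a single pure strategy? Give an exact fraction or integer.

8/5

low price: (-2)·(3/5) + (7)·(2/5) = 8/5.
medium price: (-6)·(3/5) + (-7)·(2/5) = -32/5.
high price: (-2)·(3/5) + (3)·(2/5) = 0.
premium: (-7)·(3/5) + (-2)·(2/5) = -5.
The best pure response is low price with expected payoff 8/5.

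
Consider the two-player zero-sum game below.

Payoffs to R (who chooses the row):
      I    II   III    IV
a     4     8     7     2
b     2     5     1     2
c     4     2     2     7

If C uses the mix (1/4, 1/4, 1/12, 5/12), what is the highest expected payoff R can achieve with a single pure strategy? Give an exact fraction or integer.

55/12

a: (4)·(1/4) + (8)·(1/4) + (7)·(1/12) + (2)·(5/12) = 53/12.
b: (2)·(1/4) + (5)·(1/4) + (1)·(1/12) + (2)·(5/12) = 8/3.
c: (4)·(1/4) + (2)·(1/4) + (2)·(1/12) + (7)·(5/12) = 55/12.
The best pure response is c with expected payoff 55/12.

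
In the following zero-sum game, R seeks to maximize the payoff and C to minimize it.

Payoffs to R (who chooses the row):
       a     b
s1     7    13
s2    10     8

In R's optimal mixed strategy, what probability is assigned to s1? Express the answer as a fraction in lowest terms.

Row minima are 7 and 8, so R's maximin is 8; column maxima are 10 and 13, so C's minimax is 10. These differ, so the equilibrium is in mixed strategies.
Let R play s1 with probability p. C is indifferent when 7p + 10(1−p) = 13p + 8(1−p), giving p = 1/4.

1/4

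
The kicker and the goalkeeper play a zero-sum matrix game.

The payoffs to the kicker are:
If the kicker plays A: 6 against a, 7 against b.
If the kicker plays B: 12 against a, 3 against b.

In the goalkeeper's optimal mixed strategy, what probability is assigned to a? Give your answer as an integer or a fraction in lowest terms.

2/5

Row minima are 6 and 3, so the kicker's maximin is 6; column maxima are 12 and 7, so the goalkeeper's minimax is 7. These differ, so the equilibrium is in mixed strategies.
Let the goalkeeper play a with probability q. The kicker is indifferent when 6q + 7(1−q) = 12q + 3(1−q), giving q = 2/5.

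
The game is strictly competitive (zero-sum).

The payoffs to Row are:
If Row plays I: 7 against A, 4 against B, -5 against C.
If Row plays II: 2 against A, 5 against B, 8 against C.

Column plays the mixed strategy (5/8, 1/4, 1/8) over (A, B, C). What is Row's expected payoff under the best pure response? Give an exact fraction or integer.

I: (7)·(5/8) + (4)·(1/4) + (-5)·(1/8) = 19/4.
II: (2)·(5/8) + (5)·(1/4) + (8)·(1/8) = 7/2.
The best pure response is I with expected payoff 19/4.

19/4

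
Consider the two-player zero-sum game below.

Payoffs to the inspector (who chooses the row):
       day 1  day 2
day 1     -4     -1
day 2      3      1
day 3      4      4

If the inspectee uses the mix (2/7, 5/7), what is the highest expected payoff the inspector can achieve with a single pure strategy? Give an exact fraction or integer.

day 1: (-4)·(2/7) + (-1)·(5/7) = -13/7.
day 2: (3)·(2/7) + (1)·(5/7) = 11/7.
day 3: (4)·(2/7) + (4)·(5/7) = 4.
The best pure response is day 3 with expected payoff 4.

4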